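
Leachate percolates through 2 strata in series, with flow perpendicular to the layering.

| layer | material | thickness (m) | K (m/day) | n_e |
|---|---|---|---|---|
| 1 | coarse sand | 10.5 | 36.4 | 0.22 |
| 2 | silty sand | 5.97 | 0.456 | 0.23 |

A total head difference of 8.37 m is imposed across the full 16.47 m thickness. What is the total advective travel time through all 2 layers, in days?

5.89

With flow normal to the layers, continuity requires the same specific discharge q through every layer.
Σ(b_i/K_i) = 10.5/36.4 + 5.97/0.456 = 13.38 d.
q = Δh / Σ(b_i/K_i) = 8.37 / 13.38 = 0.6255 m/day.
In each layer the seepage velocity is v_i = q/n_i, so the layer transit time is t_i = b_i·n_i / q:
  layer 1 (coarse sand): t_1 = 10.5 × 0.22 / 0.6255 = 3.693 d
  layer 2 (silty sand): t_2 = 5.97 × 0.23 / 0.6255 = 2.195 d
Total t = Σ t_i = 5.888 days.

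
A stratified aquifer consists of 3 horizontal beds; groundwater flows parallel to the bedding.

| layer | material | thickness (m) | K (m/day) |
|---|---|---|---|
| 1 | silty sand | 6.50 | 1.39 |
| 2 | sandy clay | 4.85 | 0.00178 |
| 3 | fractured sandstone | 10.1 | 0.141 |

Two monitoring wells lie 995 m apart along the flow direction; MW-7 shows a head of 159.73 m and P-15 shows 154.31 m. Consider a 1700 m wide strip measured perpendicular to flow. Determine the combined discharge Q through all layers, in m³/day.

Flow is parallel to layering, so each bed carries its own Darcy discharge and the transmissivities add.
Σ(K_i·b_i) = 1.39×6.50 + 0.00178×4.85 + 0.141×10.1 = 10.47 m²/day.
Hydraulic gradient i = (159.73 − 154.31) / 995 = 5.42 / 995 = 0.005447.
Q = Σ(K_i·b_i) · W · i = 10.47 × 1700 × 0.005447 = 96.93 m³/day.

96.9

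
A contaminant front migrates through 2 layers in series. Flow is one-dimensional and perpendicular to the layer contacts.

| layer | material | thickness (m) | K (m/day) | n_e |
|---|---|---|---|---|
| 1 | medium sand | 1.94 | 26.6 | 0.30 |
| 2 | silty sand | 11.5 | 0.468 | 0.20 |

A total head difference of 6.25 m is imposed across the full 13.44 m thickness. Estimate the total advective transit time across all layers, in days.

11.4

With flow normal to the layers, continuity requires the same specific discharge q through every layer.
Σ(b_i/K_i) = 1.94/26.6 + 11.5/0.468 = 24.65 d.
q = Δh / Σ(b_i/K_i) = 6.25 / 24.65 = 0.2536 m/day.
In each layer the seepage velocity is v_i = q/n_i, so the layer transit time is t_i = b_i·n_i / q:
  layer 1 (medium sand): t_1 = 1.94 × 0.30 / 0.2536 = 2.295 d
  layer 2 (silty sand): t_2 = 11.5 × 0.20 / 0.2536 = 9.070 d
Total t = Σ t_i = 11.36 days.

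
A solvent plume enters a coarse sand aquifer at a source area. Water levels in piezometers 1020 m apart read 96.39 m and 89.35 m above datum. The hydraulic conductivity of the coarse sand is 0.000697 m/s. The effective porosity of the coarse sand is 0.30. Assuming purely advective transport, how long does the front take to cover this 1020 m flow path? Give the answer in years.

2.02

Convert K: 0.000697 m/s × 86400 = 60.22 m/day.
Hydraulic gradient i = (96.39 − 89.35) / 1020 = 7.04 / 1020 = 0.006902.
Darcy flux q = K · i = 60.22 × 0.006902 = 0.4156 m/day.
Seepage velocity v = q / n_e = 0.4156 / 0.30 = 1.385 m/day.
Travel time t = L / v = 1020 / 1.385 = 736.2 days = 2.016 years.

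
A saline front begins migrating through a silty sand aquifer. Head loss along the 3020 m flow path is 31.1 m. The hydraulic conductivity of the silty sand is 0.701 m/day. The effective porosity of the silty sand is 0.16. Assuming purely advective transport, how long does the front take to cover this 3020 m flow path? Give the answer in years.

Hydraulic gradient i = Δh / L = 31.1 / 3020 = 0.01030.
Darcy flux q = K · i = 0.7010 × 0.01030 = 0.007219 m/day.
Seepage velocity v = q / n_e = 0.007219 / 0.16 = 0.04512 m/day.
Travel time t = L / v = 3020 / 0.04512 = 66935 days = 183.3 years.

183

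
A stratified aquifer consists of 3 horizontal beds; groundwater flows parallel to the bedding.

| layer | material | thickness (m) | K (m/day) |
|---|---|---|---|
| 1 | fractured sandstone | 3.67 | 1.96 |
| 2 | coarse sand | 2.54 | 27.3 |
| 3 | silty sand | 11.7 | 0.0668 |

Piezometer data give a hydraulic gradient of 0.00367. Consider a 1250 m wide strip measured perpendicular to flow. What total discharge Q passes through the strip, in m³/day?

355

Flow is parallel to layering, so each bed carries its own Darcy discharge and the transmissivities add.
Σ(K_i·b_i) = 1.96×3.67 + 27.3×2.54 + 0.0668×11.7 = 77.32 m²/day.
Hydraulic gradient i = 0.00367.
Q = Σ(K_i·b_i) · W · i = 77.32 × 1250 × 0.003670 = 354.7 m³/day.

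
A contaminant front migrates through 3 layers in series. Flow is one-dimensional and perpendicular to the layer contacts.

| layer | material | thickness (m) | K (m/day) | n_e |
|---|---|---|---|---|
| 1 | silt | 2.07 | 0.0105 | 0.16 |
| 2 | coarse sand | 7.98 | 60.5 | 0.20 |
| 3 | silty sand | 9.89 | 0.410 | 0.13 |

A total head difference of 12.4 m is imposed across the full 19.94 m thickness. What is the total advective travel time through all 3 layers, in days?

With flow normal to the layers, continuity requires the same specific discharge q through every layer.
Σ(b_i/K_i) = 2.07/0.0105 + 7.98/60.5 + 9.89/0.410 = 221.4 d.
q = Δh / Σ(b_i/K_i) = 12.4 / 221.4 = 0.05601 m/day.
In each layer the seepage velocity is v_i = q/n_i, so the layer transit time is t_i = b_i·n_i / q:
  layer 1 (silt): t_1 = 2.07 × 0.16 / 0.05601 = 5.913 d
  layer 2 (coarse sand): t_2 = 7.98 × 0.20 / 0.05601 = 28.50 d
  layer 3 (silty sand): t_3 = 9.89 × 0.13 / 0.05601 = 22.96 d
Total t = Σ t_i = 57.36 days.

57.4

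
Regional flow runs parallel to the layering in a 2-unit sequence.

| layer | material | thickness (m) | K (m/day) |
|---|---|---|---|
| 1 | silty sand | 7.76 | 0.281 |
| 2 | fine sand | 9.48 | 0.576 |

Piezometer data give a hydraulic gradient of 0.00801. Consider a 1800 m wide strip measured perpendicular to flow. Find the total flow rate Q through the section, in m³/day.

110

Flow is parallel to layering, so each bed carries its own Darcy discharge and the transmissivities add.
Σ(K_i·b_i) = 0.281×7.76 + 0.576×9.48 = 7.641 m²/day.
Hydraulic gradient i = 0.00801.
Q = Σ(K_i·b_i) · W · i = 7.641 × 1800 × 0.008010 = 110.2 m³/day.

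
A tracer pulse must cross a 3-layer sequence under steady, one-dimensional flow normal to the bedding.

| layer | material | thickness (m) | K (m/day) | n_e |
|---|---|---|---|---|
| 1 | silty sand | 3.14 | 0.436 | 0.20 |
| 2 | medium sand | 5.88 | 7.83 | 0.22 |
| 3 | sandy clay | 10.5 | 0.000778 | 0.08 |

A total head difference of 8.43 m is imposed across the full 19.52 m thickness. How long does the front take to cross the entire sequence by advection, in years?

12.1

With flow normal to the layers, continuity requires the same specific discharge q through every layer.
Σ(b_i/K_i) = 3.14/0.436 + 5.88/7.83 + 10.5/0.000778 = 13504 d.
q = Δh / Σ(b_i/K_i) = 8.43 / 13504 = 0.0006243 m/day.
In each layer the seepage velocity is v_i = q/n_i, so the layer transit time is t_i = b_i·n_i / q:
  layer 1 (silty sand): t_1 = 3.14 × 0.20 / 0.0006243 = 1006 d
  layer 2 (medium sand): t_2 = 5.88 × 0.22 / 0.0006243 = 2072 d
  layer 3 (sandy clay): t_3 = 10.5 × 0.08 / 0.0006243 = 1346 d
Total t = Σ t_i = 4424 days = 12.11 years.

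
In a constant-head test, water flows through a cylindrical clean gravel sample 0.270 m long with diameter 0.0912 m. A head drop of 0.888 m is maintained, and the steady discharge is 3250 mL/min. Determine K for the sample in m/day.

218

Cross-sectional area A = π·(d/2)² = π × (0.0912/2)² = 0.006533 m².
Convert discharge: 3250 mL/min = 5.417e-05 m³/s.
Darcy's law rearranged: K = Q·L / (A·Δh) = 5.417e-05 × 0.270 / (0.006533 × 0.888) = 0.002521 m/s = 217.8 m/day.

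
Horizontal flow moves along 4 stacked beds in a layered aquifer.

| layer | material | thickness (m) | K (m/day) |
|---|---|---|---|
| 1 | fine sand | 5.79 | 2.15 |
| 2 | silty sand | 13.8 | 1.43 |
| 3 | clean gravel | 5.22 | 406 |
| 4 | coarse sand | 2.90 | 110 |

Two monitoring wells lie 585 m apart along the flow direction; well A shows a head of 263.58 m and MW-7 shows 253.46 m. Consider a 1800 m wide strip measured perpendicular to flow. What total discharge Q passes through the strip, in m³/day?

76900

Flow is parallel to layering, so each bed carries its own Darcy discharge and the transmissivities add.
Σ(K_i·b_i) = 2.15×5.79 + 1.43×13.8 + 406×5.22 + 110×2.90 = 2471 m²/day.
Hydraulic gradient i = (263.58 − 253.46) / 585 = 10.12 / 585 = 0.01730.
Q = Σ(K_i·b_i) · W · i = 2471 × 1800 × 0.01730 = 76928 m³/day.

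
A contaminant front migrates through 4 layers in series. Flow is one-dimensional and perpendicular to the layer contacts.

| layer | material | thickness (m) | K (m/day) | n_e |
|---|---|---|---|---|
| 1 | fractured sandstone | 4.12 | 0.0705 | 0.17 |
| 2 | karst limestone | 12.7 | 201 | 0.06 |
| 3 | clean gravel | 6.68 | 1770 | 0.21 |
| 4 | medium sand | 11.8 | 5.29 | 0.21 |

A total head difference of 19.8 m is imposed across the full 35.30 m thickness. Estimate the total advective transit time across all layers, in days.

With flow normal to the layers, continuity requires the same specific discharge q through every layer.
Σ(b_i/K_i) = 4.12/0.0705 + 12.7/201 + 6.68/1770 + 11.8/5.29 = 60.74 d.
q = Δh / Σ(b_i/K_i) = 19.8 / 60.74 = 0.3260 m/day.
In each layer the seepage velocity is v_i = q/n_i, so the layer transit time is t_i = b_i·n_i / q:
  layer 1 (fractured sandstone): t_1 = 4.12 × 0.17 / 0.3260 = 2.149 d
  layer 2 (karst limestone): t_2 = 12.7 × 0.06 / 0.3260 = 2.337 d
  layer 3 (clean gravel): t_3 = 6.68 × 0.21 / 0.3260 = 4.303 d
  layer 4 (medium sand): t_4 = 11.8 × 0.21 / 0.3260 = 7.601 d
Total t = Σ t_i = 16.39 days.

16.4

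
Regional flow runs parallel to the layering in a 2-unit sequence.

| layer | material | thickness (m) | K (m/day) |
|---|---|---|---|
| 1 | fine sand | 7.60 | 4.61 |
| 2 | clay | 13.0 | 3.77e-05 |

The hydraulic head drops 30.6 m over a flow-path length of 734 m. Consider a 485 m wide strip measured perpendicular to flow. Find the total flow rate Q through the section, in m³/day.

Flow is parallel to layering, so each bed carries its own Darcy discharge and the transmissivities add.
Σ(K_i·b_i) = 4.61×7.60 + 3.77e-05×13.0 = 35.04 m²/day.
Hydraulic gradient i = Δh / L = 30.6 / 734 = 0.04169.
Q = Σ(K_i·b_i) · W · i = 35.04 × 485 × 0.04169 = 708.4 m³/day.

708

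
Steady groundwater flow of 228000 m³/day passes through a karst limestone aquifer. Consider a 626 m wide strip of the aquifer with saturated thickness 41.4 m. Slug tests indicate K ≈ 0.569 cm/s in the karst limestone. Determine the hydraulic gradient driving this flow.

0.0179

Convert K: 0.569 cm/s × 864 = 491.6 m/day.
Cross-sectional area A = 626 × 41.4 = 25916 m².
From Q = K·A·i, i = Q / (K·A) = 228000 / (491.6 × 25916) = 0.01790.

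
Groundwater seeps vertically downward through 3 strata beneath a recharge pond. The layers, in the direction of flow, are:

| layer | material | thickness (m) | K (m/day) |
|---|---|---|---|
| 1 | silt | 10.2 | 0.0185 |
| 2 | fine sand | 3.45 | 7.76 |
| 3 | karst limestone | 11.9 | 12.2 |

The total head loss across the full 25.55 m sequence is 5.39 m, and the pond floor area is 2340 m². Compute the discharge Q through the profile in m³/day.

22.8

Flow is perpendicular to layering, so the layers act in series and the equivalent K is the thickness-weighted harmonic mean.
Total thickness L = 10.2 + 3.45 + 11.9 = 25.55 m.
Σ(b_i/K_i) = 10.2/0.0185 + 3.45/7.76 + 11.9/12.2 = 552.8 d.
K_eq = L / Σ(b_i/K_i) = 25.55 / 552.8 = 0.04622 m/day.
Q = K_eq · A · (Δh/L) = 0.04622 × 2340 × (5.39/25.55) = 22.82 m³/day.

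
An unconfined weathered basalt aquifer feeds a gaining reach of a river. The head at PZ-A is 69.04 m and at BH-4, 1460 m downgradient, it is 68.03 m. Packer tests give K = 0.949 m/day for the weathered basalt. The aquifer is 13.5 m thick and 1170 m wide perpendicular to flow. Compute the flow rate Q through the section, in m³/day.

Cross-sectional area A = 1170 × 13.5 = 15795 m².
Hydraulic gradient i = (69.04 − 68.03) / 1460 = 1.01 / 1460 = 0.0006918.
Darcy's law: Q = K · A · i = 0.9490 × 15795 × 0.0006918 = 10.37 m³/day.

10.4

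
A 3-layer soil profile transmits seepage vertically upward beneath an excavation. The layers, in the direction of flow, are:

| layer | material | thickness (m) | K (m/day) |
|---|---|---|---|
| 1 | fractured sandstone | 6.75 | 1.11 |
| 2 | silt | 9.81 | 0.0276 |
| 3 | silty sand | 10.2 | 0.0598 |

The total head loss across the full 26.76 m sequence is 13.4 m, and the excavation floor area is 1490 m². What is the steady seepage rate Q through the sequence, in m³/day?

37.5

Flow is perpendicular to layering, so the layers act in series and the equivalent K is the thickness-weighted harmonic mean.
Total thickness L = 6.75 + 9.81 + 10.2 = 26.76 m.
Σ(b_i/K_i) = 6.75/1.11 + 9.81/0.0276 + 10.2/0.0598 = 532.1 d.
K_eq = L / Σ(b_i/K_i) = 26.76 / 532.1 = 0.05029 m/day.
Q = K_eq · A · (Δh/L) = 0.05029 × 1490 × (13.4/26.76) = 37.52 m³/day.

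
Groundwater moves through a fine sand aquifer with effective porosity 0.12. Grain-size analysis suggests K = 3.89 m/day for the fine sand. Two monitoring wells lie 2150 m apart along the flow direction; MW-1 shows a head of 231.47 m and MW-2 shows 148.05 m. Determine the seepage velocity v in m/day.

1.26

Hydraulic gradient i = (231.47 − 148.05) / 2150 = 83.42 / 2150 = 0.03880.
Darcy flux q = K · i = 3.890 × 0.03880 = 0.1509 m/day.
Seepage velocity v = q / n_e = 0.1509 / 0.12 = 1.258 m/day.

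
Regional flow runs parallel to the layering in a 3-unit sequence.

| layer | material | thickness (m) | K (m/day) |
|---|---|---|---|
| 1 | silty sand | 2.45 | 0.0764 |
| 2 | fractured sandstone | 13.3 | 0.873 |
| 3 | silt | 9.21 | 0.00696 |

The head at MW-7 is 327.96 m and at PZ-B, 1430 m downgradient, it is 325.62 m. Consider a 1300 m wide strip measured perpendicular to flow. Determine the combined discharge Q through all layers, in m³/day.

Flow is parallel to layering, so each bed carries its own Darcy discharge and the transmissivities add.
Σ(K_i·b_i) = 0.0764×2.45 + 0.873×13.3 + 0.00696×9.21 = 11.86 m²/day.
Hydraulic gradient i = (327.96 − 325.62) / 1430 = 2.34 / 1430 = 0.001636.
Q = Σ(K_i·b_i) · W · i = 11.86 × 1300 × 0.001636 = 25.23 m³/day.

25.2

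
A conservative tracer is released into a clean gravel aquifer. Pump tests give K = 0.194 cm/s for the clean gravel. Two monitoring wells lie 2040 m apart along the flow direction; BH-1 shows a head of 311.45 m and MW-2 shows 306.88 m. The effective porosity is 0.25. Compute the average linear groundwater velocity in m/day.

Convert K: 0.194 cm/s × 864 = 167.6 m/day.
Hydraulic gradient i = (311.45 − 306.88) / 2040 = 4.57 / 2040 = 0.002240.
Darcy flux q = K · i = 167.6 × 0.002240 = 0.3755 m/day.
Seepage velocity v = q / n_e = 0.3755 / 0.25 = 1.502 m/day.

1.50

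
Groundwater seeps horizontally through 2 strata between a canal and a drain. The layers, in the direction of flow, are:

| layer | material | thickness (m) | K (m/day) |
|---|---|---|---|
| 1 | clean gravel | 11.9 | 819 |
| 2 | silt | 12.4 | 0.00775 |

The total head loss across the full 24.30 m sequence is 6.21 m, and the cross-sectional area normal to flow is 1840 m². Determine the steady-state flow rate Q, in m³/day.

Flow is perpendicular to layering, so the layers act in series and the equivalent K is the thickness-weighted harmonic mean.
Total thickness L = 11.9 + 12.4 = 24.30 m.
Σ(b_i/K_i) = 11.9/819 + 12.4/0.00775 = 1600 d.
K_eq = L / Σ(b_i/K_i) = 24.30 / 1600 = 0.01519 m/day.
Q = K_eq · A · (Δh/L) = 0.01519 × 1840 × (6.21/24.30) = 7.141 m³/day.

7.14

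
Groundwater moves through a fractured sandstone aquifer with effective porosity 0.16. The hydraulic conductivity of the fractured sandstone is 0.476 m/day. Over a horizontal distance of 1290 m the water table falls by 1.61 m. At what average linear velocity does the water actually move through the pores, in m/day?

0.00371

Hydraulic gradient i = Δh / L = 1.61 / 1290 = 0.001248.
Darcy flux q = K · i = 0.4760 × 0.001248 = 0.0005941 m/day.
Seepage velocity v = q / n_e = 0.0005941 / 0.16 = 0.003713 m/day.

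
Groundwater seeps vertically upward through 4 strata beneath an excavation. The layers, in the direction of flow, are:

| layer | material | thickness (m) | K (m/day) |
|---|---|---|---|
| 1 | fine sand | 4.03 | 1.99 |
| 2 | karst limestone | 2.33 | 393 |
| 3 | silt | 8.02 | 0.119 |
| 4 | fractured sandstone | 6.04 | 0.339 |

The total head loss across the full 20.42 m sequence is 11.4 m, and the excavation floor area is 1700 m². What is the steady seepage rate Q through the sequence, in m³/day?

Flow is perpendicular to layering, so the layers act in series and the equivalent K is the thickness-weighted harmonic mean.
Total thickness L = 4.03 + 2.33 + 8.02 + 6.04 = 20.42 m.
Σ(b_i/K_i) = 4.03/1.99 + 2.33/393 + 8.02/0.119 + 6.04/0.339 = 87.24 d.
K_eq = L / Σ(b_i/K_i) = 20.42 / 87.24 = 0.2341 m/day.
Q = K_eq · A · (Δh/L) = 0.2341 × 1700 × (11.4/20.42) = 222.1 m³/day.

222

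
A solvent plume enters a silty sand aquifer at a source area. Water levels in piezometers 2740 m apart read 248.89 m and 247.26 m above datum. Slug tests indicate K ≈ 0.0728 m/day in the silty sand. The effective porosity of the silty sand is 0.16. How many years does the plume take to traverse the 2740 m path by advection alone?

Hydraulic gradient i = (248.89 − 247.26) / 2740 = 1.63 / 2740 = 0.0005949.
Darcy flux q = K · i = 0.07280 × 0.0005949 = 4.331e-05 m/day.
Seepage velocity v = q / n_e = 4.331e-05 / 0.16 = 0.0002707 m/day.
Travel time t = L / v = 2740 / 0.0002707 = 1.012e+07 days = 27715 years.

27700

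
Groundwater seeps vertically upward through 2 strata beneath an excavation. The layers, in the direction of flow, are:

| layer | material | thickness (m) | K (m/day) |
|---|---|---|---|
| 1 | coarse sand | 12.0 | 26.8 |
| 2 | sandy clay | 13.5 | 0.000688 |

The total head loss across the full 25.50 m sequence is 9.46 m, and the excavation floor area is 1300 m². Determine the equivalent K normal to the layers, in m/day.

Flow is perpendicular to layering, so the layers act in series and the equivalent K is the thickness-weighted harmonic mean.
Total thickness L = 12.0 + 13.5 = 25.50 m.
Σ(b_i/K_i) = 12.0/26.8 + 13.5/0.000688 = 19623 d.
K_eq = L / Σ(b_i/K_i) = 25.50 / 19623 = 0.001300 m/day.

0.00130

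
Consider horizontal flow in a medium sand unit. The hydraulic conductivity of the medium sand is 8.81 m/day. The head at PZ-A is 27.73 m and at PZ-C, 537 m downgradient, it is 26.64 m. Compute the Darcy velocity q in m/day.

Hydraulic gradient i = (27.73 − 26.64) / 537 = 1.09 / 537 = 0.002030.
Specific discharge q = K · i = 8.810 × 0.002030 = 0.01788 m/day.

0.0179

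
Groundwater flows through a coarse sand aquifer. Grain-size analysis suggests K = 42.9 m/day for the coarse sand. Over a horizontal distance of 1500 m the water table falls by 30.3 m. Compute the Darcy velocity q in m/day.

Hydraulic gradient i = Δh / L = 30.3 / 1500 = 0.02020.
Specific discharge q = K · i = 42.90 × 0.02020 = 0.8666 m/day.

0.867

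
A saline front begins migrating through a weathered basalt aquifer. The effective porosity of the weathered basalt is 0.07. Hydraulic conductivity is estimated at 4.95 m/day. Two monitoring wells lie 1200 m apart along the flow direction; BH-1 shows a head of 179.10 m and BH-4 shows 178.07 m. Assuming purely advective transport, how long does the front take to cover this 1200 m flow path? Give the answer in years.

54.1

Hydraulic gradient i = (179.10 − 178.07) / 1200 = 1.03 / 1200 = 0.0008583.
Darcy flux q = K · i = 4.950 × 0.0008583 = 0.004249 m/day.
Seepage velocity v = q / n_e = 0.004249 / 0.07 = 0.06070 m/day.
Travel time t = L / v = 1200 / 0.06070 = 19771 days = 54.13 years.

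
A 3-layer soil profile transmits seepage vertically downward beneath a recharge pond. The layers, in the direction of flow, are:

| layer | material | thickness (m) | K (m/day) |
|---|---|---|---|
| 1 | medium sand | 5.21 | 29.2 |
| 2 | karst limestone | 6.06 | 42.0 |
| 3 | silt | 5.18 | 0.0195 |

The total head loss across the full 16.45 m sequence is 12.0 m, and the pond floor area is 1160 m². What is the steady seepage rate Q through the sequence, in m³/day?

52.3

Flow is perpendicular to layering, so the layers act in series and the equivalent K is the thickness-weighted harmonic mean.
Total thickness L = 5.21 + 6.06 + 5.18 = 16.45 m.
Σ(b_i/K_i) = 5.21/29.2 + 6.06/42.0 + 5.18/0.0195 = 266.0 d.
K_eq = L / Σ(b_i/K_i) = 16.45 / 266.0 = 0.06185 m/day.
Q = K_eq · A · (Δh/L) = 0.06185 × 1160 × (12.0/16.45) = 52.34 m³/day.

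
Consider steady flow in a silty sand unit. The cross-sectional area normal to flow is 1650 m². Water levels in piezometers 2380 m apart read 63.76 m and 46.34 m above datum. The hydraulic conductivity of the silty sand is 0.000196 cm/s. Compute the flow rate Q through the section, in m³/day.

Convert K: 0.000196 cm/s × 864 = 0.1693 m/day.
Hydraulic gradient i = (63.76 − 46.34) / 2380 = 17.42 / 2380 = 0.007319.
Darcy's law: Q = K · A · i = 0.1693 × 1650 × 0.007319 = 2.045 m³/day.

2.05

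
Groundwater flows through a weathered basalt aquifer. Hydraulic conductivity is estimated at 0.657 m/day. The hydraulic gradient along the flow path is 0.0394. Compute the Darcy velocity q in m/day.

Hydraulic gradient i = 0.0394.
Specific discharge q = K · i = 0.6570 × 0.03940 = 0.02589 m/day.

0.0259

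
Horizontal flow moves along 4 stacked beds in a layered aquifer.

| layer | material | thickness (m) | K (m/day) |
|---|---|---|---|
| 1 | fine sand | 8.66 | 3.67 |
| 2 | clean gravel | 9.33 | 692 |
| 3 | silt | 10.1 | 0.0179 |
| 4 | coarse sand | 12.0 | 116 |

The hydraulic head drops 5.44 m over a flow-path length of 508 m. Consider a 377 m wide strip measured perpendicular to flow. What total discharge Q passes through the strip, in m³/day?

31800

Flow is parallel to layering, so each bed carries its own Darcy discharge and the transmissivities add.
Σ(K_i·b_i) = 3.67×8.66 + 692×9.33 + 0.0179×10.1 + 116×12.0 = 7880 m²/day.
Hydraulic gradient i = Δh / L = 5.44 / 508 = 0.01071.
Q = Σ(K_i·b_i) · W · i = 7880 × 377 × 0.01071 = 31814 m³/day.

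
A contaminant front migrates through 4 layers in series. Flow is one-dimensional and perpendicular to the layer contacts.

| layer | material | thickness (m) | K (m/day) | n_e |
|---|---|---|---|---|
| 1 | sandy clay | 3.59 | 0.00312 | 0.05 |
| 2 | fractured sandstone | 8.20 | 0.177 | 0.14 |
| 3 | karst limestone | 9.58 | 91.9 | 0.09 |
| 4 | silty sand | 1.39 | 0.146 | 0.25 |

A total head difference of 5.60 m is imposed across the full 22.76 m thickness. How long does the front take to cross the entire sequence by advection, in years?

With flow normal to the layers, continuity requires the same specific discharge q through every layer.
Σ(b_i/K_i) = 3.59/0.00312 + 8.20/0.177 + 9.58/91.9 + 1.39/0.146 = 1207 d.
q = Δh / Σ(b_i/K_i) = 5.60 / 1207 = 0.004641 m/day.
In each layer the seepage velocity is v_i = q/n_i, so the layer transit time is t_i = b_i·n_i / q:
  layer 1 (sandy clay): t_1 = 3.59 × 0.05 / 0.004641 = 38.68 d
  layer 2 (fractured sandstone): t_2 = 8.20 × 0.14 / 0.004641 = 247.4 d
  layer 3 (karst limestone): t_3 = 9.58 × 0.09 / 0.004641 = 185.8 d
  layer 4 (silty sand): t_4 = 1.39 × 0.25 / 0.004641 = 74.87 d
Total t = Σ t_i = 546.7 days = 1.497 years.

1.50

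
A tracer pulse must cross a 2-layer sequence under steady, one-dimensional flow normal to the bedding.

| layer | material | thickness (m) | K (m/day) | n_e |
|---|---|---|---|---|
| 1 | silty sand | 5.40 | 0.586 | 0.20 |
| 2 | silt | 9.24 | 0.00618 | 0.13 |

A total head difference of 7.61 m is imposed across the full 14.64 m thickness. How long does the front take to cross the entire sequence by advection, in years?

With flow normal to the layers, continuity requires the same specific discharge q through every layer.
Σ(b_i/K_i) = 5.40/0.586 + 9.24/0.00618 = 1504 d.
q = Δh / Σ(b_i/K_i) = 7.61 / 1504 = 0.005059 m/day.
In each layer the seepage velocity is v_i = q/n_i, so the layer transit time is t_i = b_i·n_i / q:
  layer 1 (silty sand): t_1 = 5.40 × 0.20 / 0.005059 = 213.5 d
  layer 2 (silt): t_2 = 9.24 × 0.13 / 0.005059 = 237.5 d
Total t = Σ t_i = 451.0 days = 1.235 years.

1.23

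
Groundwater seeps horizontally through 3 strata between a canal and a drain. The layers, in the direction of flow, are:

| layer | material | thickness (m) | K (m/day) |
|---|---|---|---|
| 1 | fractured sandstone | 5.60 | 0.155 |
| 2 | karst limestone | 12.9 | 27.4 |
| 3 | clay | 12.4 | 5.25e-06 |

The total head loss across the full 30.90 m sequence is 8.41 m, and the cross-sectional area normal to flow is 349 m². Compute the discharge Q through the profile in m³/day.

Flow is perpendicular to layering, so the layers act in series and the equivalent K is the thickness-weighted harmonic mean.
Total thickness L = 5.60 + 12.9 + 12.4 = 30.90 m.
Σ(b_i/K_i) = 5.60/0.155 + 12.9/27.4 + 12.4/5.25e-06 = 2.362e+06 d.
K_eq = L / Σ(b_i/K_i) = 30.90 / 2.362e+06 = 1.308e-05 m/day.
Q = K_eq · A · (Δh/L) = 1.308e-05 × 349 × (8.41/30.90) = 0.001243 m³/day.

0.00124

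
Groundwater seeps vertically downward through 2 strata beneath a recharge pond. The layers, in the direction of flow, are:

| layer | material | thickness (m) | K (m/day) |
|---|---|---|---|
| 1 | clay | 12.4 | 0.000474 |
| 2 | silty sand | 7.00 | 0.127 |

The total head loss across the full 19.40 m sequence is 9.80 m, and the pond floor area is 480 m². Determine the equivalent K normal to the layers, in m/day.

Flow is perpendicular to layering, so the layers act in series and the equivalent K is the thickness-weighted harmonic mean.
Total thickness L = 12.4 + 7.00 = 19.40 m.
Σ(b_i/K_i) = 12.4/0.000474 + 7.00/0.127 = 26215 d.
K_eq = L / Σ(b_i/K_i) = 19.40 / 26215 = 0.0007400 m/day.

0.000740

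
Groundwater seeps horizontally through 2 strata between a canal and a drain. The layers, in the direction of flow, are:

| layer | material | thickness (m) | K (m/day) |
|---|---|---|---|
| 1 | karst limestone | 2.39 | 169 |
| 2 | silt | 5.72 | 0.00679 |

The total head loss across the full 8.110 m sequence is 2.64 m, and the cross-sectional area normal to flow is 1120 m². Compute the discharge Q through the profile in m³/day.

3.51

Flow is perpendicular to layering, so the layers act in series and the equivalent K is the thickness-weighted harmonic mean.
Total thickness L = 2.39 + 5.72 = 8.110 m.
Σ(b_i/K_i) = 2.39/169 + 5.72/0.00679 = 842.4 d.
K_eq = L / Σ(b_i/K_i) = 8.110 / 842.4 = 0.009627 m/day.
Q = K_eq · A · (Δh/L) = 0.009627 × 1120 × (2.64/8.110) = 3.510 m³/day.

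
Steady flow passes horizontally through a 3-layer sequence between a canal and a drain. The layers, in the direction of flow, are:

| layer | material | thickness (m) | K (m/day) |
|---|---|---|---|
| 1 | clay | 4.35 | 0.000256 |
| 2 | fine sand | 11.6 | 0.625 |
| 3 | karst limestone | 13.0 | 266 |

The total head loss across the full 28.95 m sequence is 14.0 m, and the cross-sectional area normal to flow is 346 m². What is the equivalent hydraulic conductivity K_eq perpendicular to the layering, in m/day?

Flow is perpendicular to layering, so the layers act in series and the equivalent K is the thickness-weighted harmonic mean.
Total thickness L = 4.35 + 11.6 + 13.0 = 28.95 m.
Σ(b_i/K_i) = 4.35/0.000256 + 11.6/0.625 + 13.0/266 = 17011 d.
K_eq = L / Σ(b_i/K_i) = 28.95 / 17011 = 0.001702 m/day.

0.00170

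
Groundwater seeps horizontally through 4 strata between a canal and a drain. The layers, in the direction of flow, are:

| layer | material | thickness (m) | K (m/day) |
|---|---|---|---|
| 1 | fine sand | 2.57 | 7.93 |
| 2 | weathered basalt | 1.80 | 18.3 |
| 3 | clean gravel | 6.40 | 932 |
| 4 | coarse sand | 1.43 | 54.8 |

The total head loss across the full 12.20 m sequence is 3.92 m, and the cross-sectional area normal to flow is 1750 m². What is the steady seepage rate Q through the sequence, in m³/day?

15100

Flow is perpendicular to layering, so the layers act in series and the equivalent K is the thickness-weighted harmonic mean.
Total thickness L = 2.57 + 1.80 + 6.40 + 1.43 = 12.20 m.
Σ(b_i/K_i) = 2.57/7.93 + 1.80/18.3 + 6.40/932 + 1.43/54.8 = 0.4554 d.
K_eq = L / Σ(b_i/K_i) = 12.20 / 0.4554 = 26.79 m/day.
Q = K_eq · A · (Δh/L) = 26.79 × 1750 × (3.92/12.20) = 15063 m³/day.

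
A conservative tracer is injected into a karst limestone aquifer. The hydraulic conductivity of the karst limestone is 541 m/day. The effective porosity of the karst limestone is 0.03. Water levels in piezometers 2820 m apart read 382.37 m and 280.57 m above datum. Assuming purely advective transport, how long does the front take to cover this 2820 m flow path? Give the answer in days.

4.33

Hydraulic gradient i = (382.37 − 280.57) / 2820 = 101.8 / 2820 = 0.03610.
Darcy flux q = K · i = 541.0 × 0.03610 = 19.53 m/day.
Seepage velocity v = q / n_e = 19.53 / 0.03 = 651.0 m/day.
Travel time t = L / v = 2820 / 651.0 = 4.332 days.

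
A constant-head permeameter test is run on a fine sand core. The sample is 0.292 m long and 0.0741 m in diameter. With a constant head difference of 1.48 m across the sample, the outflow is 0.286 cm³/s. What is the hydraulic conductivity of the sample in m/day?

1.13

Cross-sectional area A = π·(d/2)² = π × (0.0741/2)² = 0.004312 m².
Convert discharge: 0.286 cm³/s = 2.860e-07 m³/s.
Darcy's law rearranged: K = Q·L / (A·Δh) = 2.860e-07 × 0.292 / (0.004312 × 1.48) = 1.308e-05 m/s = 1.131 m/day.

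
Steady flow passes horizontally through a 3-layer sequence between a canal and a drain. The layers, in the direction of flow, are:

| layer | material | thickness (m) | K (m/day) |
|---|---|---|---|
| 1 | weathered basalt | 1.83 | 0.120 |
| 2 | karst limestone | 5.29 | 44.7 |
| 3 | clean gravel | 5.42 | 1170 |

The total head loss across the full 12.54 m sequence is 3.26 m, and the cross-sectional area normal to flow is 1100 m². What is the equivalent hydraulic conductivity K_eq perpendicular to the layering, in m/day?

Flow is perpendicular to layering, so the layers act in series and the equivalent K is the thickness-weighted harmonic mean.
Total thickness L = 1.83 + 5.29 + 5.42 = 12.54 m.
Σ(b_i/K_i) = 1.83/0.120 + 5.29/44.7 + 5.42/1170 = 15.37 d.
K_eq = L / Σ(b_i/K_i) = 12.54 / 15.37 = 0.8157 m/day.

0.816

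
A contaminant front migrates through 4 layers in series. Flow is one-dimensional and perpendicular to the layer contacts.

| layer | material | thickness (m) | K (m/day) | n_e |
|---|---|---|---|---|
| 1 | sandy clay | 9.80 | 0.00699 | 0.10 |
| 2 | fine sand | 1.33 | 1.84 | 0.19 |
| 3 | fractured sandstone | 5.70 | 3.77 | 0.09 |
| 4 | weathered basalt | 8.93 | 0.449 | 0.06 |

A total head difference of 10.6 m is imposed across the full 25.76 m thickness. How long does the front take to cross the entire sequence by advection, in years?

0.839

With flow normal to the layers, continuity requires the same specific discharge q through every layer.
Σ(b_i/K_i) = 9.80/0.00699 + 1.33/1.84 + 5.70/3.77 + 8.93/0.449 = 1424 d.
q = Δh / Σ(b_i/K_i) = 10.6 / 1424 = 0.007443 m/day.
In each layer the seepage velocity is v_i = q/n_i, so the layer transit time is t_i = b_i·n_i / q:
  layer 1 (sandy clay): t_1 = 9.80 × 0.10 / 0.007443 = 131.7 d
  layer 2 (fine sand): t_2 = 1.33 × 0.19 / 0.007443 = 33.95 d
  layer 3 (fractured sandstone): t_3 = 5.70 × 0.09 / 0.007443 = 68.92 d
  layer 4 (weathered basalt): t_4 = 8.93 × 0.06 / 0.007443 = 71.99 d
Total t = Σ t_i = 306.5 days = 0.8392 years.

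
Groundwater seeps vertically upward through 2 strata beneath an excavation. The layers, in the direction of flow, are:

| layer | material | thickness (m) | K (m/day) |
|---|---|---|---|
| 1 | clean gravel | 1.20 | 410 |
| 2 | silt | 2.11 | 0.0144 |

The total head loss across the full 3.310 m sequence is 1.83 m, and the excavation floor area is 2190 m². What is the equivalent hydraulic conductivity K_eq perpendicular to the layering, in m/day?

0.0226

Flow is perpendicular to layering, so the layers act in series and the equivalent K is the thickness-weighted harmonic mean.
Total thickness L = 1.20 + 2.11 = 3.310 m.
Σ(b_i/K_i) = 1.20/410 + 2.11/0.0144 = 146.5 d.
K_eq = L / Σ(b_i/K_i) = 3.310 / 146.5 = 0.02259 m/day.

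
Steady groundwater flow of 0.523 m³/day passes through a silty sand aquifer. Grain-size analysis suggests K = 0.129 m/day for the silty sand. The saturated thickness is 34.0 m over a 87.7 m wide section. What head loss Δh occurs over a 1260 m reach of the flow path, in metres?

Cross-sectional area A = 87.7 × 34.0 = 2982 m².
From Q = K·A·i, i = Q / (K·A) = 0.523 / (0.1290 × 2982) = 0.001360.
Head loss Δh = i · L = 0.001360 × 1260 = 1.713 m.

1.71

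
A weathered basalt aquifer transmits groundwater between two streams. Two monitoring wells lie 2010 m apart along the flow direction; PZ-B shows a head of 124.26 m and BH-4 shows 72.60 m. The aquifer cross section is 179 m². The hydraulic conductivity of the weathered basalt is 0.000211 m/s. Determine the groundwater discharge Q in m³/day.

83.9

Convert K: 0.000211 m/s × 86400 = 18.23 m/day.
Hydraulic gradient i = (124.26 − 72.60) / 2010 = 51.66 / 2010 = 0.02570.
Darcy's law: Q = K · A · i = 18.23 × 179.0 × 0.02570 = 83.87 m³/day.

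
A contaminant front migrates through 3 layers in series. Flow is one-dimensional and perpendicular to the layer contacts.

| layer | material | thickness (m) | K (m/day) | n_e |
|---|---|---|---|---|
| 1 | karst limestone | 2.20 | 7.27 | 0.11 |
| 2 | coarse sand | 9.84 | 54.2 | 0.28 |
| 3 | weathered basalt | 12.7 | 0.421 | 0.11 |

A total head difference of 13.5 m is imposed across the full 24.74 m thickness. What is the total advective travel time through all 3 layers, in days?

9.98

With flow normal to the layers, continuity requires the same specific discharge q through every layer.
Σ(b_i/K_i) = 2.20/7.27 + 9.84/54.2 + 12.7/0.421 = 30.65 d.
q = Δh / Σ(b_i/K_i) = 13.5 / 30.65 = 0.4405 m/day.
In each layer the seepage velocity is v_i = q/n_i, so the layer transit time is t_i = b_i·n_i / q:
  layer 1 (karst limestone): t_1 = 2.20 × 0.11 / 0.4405 = 0.5494 d
  layer 2 (coarse sand): t_2 = 9.84 × 0.28 / 0.4405 = 6.255 d
  layer 3 (weathered basalt): t_3 = 12.7 × 0.11 / 0.4405 = 3.172 d
Total t = Σ t_i = 9.977 days.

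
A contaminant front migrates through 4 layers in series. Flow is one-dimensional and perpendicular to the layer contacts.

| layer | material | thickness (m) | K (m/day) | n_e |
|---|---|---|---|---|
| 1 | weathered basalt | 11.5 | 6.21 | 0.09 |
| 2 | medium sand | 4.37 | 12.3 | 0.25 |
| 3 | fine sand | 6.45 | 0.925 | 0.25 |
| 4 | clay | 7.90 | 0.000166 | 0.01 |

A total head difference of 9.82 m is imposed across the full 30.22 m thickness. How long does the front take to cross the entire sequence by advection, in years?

50.7

With flow normal to the layers, continuity requires the same specific discharge q through every layer.
Σ(b_i/K_i) = 11.5/6.21 + 4.37/12.3 + 6.45/0.925 + 7.90/0.000166 = 47600 d.
q = Δh / Σ(b_i/K_i) = 9.82 / 47600 = 0.0002063 m/day.
In each layer the seepage velocity is v_i = q/n_i, so the layer transit time is t_i = b_i·n_i / q:
  layer 1 (weathered basalt): t_1 = 11.5 × 0.09 / 0.0002063 = 5017 d
  layer 2 (medium sand): t_2 = 4.37 × 0.25 / 0.0002063 = 5296 d
  layer 3 (fine sand): t_3 = 6.45 × 0.25 / 0.0002063 = 7816 d
  layer 4 (clay): t_4 = 7.90 × 0.01 / 0.0002063 = 382.9 d
Total t = Σ t_i = 18511 days = 50.68 years.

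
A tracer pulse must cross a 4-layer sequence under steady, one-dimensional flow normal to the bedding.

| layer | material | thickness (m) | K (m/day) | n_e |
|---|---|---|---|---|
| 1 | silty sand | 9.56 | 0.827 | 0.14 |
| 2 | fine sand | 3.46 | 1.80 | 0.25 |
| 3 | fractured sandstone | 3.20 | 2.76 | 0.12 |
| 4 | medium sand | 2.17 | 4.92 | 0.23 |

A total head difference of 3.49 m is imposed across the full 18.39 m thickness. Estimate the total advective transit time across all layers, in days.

13.3

With flow normal to the layers, continuity requires the same specific discharge q through every layer.
Σ(b_i/K_i) = 9.56/0.827 + 3.46/1.80 + 3.20/2.76 + 2.17/4.92 = 15.08 d.
q = Δh / Σ(b_i/K_i) = 3.49 / 15.08 = 0.2314 m/day.
In each layer the seepage velocity is v_i = q/n_i, so the layer transit time is t_i = b_i·n_i / q:
  layer 1 (silty sand): t_1 = 9.56 × 0.14 / 0.2314 = 5.784 d
  layer 2 (fine sand): t_2 = 3.46 × 0.25 / 0.2314 = 3.738 d
  layer 3 (fractured sandstone): t_3 = 3.20 × 0.12 / 0.2314 = 1.660 d
  layer 4 (medium sand): t_4 = 2.17 × 0.23 / 0.2314 = 2.157 d
Total t = Σ t_i = 13.34 days.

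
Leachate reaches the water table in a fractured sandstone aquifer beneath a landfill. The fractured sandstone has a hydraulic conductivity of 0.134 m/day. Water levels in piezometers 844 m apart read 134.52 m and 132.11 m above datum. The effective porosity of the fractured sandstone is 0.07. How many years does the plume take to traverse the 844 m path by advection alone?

Hydraulic gradient i = (134.52 − 132.11) / 844 = 2.41 / 844 = 0.002855.
Darcy flux q = K · i = 0.1340 × 0.002855 = 0.0003826 m/day.
Seepage velocity v = q / n_e = 0.0003826 / 0.07 = 0.005466 m/day.
Travel time t = L / v = 844 / 0.005466 = 1.544e+05 days = 422.7 years.

423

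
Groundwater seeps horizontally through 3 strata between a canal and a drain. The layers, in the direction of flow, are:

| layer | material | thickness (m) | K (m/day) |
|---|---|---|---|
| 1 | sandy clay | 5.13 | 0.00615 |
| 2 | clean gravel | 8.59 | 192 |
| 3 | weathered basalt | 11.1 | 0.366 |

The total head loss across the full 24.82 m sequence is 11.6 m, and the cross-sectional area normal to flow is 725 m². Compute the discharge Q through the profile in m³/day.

Flow is perpendicular to layering, so the layers act in series and the equivalent K is the thickness-weighted harmonic mean.
Total thickness L = 5.13 + 8.59 + 11.1 = 24.82 m.
Σ(b_i/K_i) = 5.13/0.00615 + 8.59/192 + 11.1/0.366 = 864.5 d.
K_eq = L / Σ(b_i/K_i) = 24.82 / 864.5 = 0.02871 m/day.
Q = K_eq · A · (Δh/L) = 0.02871 × 725 × (11.6/24.82) = 9.728 m³/day.

9.73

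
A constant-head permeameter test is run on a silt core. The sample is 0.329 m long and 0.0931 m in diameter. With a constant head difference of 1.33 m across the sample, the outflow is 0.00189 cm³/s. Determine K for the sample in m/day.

0.00593

Cross-sectional area A = π·(d/2)² = π × (0.0931/2)² = 0.006808 m².
Convert discharge: 0.00189 cm³/s = 1.890e-09 m³/s.
Darcy's law rearranged: K = Q·L / (A·Δh) = 1.890e-09 × 0.329 / (0.006808 × 1.33) = 6.868e-08 m/s = 0.005934 m/day.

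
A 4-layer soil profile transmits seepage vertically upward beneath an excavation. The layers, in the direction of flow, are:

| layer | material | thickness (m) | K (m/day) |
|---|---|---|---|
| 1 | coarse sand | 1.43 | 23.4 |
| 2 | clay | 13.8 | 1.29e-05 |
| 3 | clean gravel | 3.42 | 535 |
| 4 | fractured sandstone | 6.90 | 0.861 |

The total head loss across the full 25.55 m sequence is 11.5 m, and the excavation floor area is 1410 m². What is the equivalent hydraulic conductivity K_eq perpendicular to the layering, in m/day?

Flow is perpendicular to layering, so the layers act in series and the equivalent K is the thickness-weighted harmonic mean.
Total thickness L = 1.43 + 13.8 + 3.42 + 6.90 = 25.55 m.
Σ(b_i/K_i) = 1.43/23.4 + 13.8/1.29e-05 + 3.42/535 + 6.90/0.861 = 1.070e+06 d.
K_eq = L / Σ(b_i/K_i) = 25.55 / 1.070e+06 = 2.388e-05 m/day.

2.39e-05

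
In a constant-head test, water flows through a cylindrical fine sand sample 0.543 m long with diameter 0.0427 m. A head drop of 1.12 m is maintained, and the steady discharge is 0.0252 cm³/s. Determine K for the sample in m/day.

Cross-sectional area A = π·(d/2)² = π × (0.0427/2)² = 0.001432 m².
Convert discharge: 0.0252 cm³/s = 2.520e-08 m³/s.
Darcy's law rearranged: K = Q·L / (A·Δh) = 2.520e-08 × 0.543 / (0.001432 × 1.12) = 8.532e-06 m/s = 0.7371 m/day.

0.737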